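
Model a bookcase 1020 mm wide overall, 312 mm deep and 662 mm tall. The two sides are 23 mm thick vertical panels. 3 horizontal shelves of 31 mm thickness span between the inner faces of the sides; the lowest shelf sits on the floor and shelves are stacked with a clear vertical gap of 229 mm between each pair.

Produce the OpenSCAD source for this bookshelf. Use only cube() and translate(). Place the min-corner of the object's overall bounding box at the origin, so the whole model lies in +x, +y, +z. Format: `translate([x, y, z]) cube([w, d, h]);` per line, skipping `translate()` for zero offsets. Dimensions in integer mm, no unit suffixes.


cube([23, 312, 662]);
translate([997, 0, 0]) cube([23, 312, 662]);
translate([23, 0, 0]) cube([974, 312, 31]);
translate([23, 0, 260]) cube([974, 312, 31]);
translate([23, 0, 520]) cube([974, 312, 31]);


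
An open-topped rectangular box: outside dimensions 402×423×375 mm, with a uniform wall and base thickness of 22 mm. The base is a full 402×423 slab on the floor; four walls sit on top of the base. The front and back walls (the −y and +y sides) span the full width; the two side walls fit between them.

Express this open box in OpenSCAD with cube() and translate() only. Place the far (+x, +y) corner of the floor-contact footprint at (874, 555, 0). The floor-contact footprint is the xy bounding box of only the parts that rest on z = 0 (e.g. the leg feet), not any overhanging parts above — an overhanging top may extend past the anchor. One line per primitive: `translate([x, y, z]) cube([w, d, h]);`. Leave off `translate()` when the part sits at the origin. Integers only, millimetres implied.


translate([472, 132, 0]) cube([402, 423, 22]);
translate([472, 132, 22]) cube([402, 22, 353]);
translate([472, 533, 22]) cube([402, 22, 353]);
translate([472, 154, 22]) cube([22, 379, 353]);
translate([852, 154, 22]) cube([22, 379, 353]);


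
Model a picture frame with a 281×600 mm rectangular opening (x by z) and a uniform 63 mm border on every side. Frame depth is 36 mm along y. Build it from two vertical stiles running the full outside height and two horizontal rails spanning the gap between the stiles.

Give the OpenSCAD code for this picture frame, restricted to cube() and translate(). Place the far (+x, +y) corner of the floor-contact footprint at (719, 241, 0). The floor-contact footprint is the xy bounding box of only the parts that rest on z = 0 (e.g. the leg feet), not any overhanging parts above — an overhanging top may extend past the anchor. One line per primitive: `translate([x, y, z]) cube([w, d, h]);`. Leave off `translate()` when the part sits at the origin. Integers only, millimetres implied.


translate([312, 205, 0]) cube([63, 36, 726]);
translate([656, 205, 0]) cube([63, 36, 726]);
translate([375, 205, 0]) cube([281, 36, 63]);
translate([375, 205, 663]) cube([281, 36, 63]);


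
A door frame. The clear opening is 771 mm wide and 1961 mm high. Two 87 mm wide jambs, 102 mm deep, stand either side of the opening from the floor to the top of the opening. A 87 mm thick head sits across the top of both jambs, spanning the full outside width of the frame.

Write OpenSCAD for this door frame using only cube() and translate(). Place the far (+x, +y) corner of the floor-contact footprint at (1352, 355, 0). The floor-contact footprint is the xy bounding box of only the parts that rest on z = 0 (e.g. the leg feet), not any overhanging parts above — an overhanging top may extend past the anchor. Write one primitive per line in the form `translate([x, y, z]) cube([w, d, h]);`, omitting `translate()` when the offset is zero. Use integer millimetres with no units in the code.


translate([407, 253, 0]) cube([87, 102, 1961]);
translate([1265, 253, 0]) cube([87, 102, 1961]);
translate([407, 253, 1961]) cube([945, 102, 87]);


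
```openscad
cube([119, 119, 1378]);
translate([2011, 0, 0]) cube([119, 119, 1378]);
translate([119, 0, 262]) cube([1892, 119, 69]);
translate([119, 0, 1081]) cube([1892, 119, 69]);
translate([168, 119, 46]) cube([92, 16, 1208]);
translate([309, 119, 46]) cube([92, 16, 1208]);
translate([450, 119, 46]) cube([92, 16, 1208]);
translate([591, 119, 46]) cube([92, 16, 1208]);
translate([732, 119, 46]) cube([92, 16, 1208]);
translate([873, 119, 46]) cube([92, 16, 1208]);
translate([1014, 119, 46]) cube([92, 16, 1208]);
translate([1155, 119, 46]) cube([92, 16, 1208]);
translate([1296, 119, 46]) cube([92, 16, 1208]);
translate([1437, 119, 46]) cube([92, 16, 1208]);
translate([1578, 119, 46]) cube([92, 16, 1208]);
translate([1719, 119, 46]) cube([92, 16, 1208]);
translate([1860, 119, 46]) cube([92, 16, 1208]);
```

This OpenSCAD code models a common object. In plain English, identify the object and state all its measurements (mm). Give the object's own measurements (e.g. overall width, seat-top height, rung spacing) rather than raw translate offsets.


A fence section. Two 119×119 mm posts, 1378 mm tall, stand on the floor with a clear span of 1892 mm between their inner faces. Two horizontal rails of 119×69 mm section span the gap between the posts with their undersides at z = 262 mm and z = 1081 mm, flush with the posts' −y face. 13 pickets, each 92 mm wide, 16 mm thick and 1208 mm tall, are fixed to the +y face of the rails with their bottoms at z = 46 mm, spaced across the span with a 49 mm gap after the −x post and between neighbouring pickets, with 59 mm left before the +x post.


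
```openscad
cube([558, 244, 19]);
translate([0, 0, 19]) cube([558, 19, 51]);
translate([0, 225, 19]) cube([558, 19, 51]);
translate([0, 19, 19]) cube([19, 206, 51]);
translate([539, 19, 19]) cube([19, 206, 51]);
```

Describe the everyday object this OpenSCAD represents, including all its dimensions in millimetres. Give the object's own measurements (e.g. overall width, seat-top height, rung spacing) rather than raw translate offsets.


An open-topped rectangular box: outside dimensions 558×244×70 mm, with a uniform wall and base thickness of 19 mm. The base is a full 558×244 slab on the floor; four walls sit on top of the base. The front and back walls (the −y and +y sides) span the full width; the two side walls fit between them.


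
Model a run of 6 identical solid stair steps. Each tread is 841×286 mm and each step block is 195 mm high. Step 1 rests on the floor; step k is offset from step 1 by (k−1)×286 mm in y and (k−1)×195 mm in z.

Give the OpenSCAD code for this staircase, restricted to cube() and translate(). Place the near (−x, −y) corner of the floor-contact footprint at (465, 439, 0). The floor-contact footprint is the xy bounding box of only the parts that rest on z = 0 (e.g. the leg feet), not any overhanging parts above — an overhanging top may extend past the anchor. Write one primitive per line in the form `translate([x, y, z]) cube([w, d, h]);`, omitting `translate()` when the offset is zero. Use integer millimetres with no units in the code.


translate([465, 439, 0]) cube([841, 286, 195]);
translate([465, 725, 195]) cube([841, 286, 195]);
translate([465, 1011, 390]) cube([841, 286, 195]);
translate([465, 1297, 585]) cube([841, 286, 195]);
translate([465, 1583, 780]) cube([841, 286, 195]);
translate([465, 1869, 975]) cube([841, 286, 195]);


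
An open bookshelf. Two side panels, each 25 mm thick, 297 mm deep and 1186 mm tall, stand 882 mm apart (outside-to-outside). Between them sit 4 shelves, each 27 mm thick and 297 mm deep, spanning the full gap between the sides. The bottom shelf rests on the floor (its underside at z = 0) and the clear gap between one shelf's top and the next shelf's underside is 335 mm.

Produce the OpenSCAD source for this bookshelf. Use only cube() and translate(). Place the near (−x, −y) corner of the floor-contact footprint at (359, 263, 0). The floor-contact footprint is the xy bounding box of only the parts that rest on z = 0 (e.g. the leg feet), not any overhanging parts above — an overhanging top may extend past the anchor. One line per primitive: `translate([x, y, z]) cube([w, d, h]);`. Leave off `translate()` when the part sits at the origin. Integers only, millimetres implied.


translate([359, 263, 0]) cube([25, 297, 1186]);
translate([1216, 263, 0]) cube([25, 297, 1186]);
translate([384, 263, 0]) cube([832, 297, 27]);
translate([384, 263, 362]) cube([832, 297, 27]);
translate([384, 263, 724]) cube([832, 297, 27]);
translate([384, 263, 1086]) cube([832, 297, 27]);


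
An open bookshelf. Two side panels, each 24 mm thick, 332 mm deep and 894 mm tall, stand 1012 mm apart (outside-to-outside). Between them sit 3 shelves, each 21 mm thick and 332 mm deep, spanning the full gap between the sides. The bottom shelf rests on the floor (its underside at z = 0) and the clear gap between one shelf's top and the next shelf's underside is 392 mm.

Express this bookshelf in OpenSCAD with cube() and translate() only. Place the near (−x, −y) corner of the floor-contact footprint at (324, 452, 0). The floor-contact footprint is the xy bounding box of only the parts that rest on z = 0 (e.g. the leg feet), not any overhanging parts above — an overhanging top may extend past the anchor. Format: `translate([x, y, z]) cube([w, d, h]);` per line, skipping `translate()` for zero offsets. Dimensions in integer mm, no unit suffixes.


translate([324, 452, 0]) cube([24, 332, 894]);
translate([1312, 452, 0]) cube([24, 332, 894]);
translate([348, 452, 0]) cube([964, 332, 21]);
translate([348, 452, 413]) cube([964, 332, 21]);
translate([348, 452, 826]) cube([964, 332, 21]);


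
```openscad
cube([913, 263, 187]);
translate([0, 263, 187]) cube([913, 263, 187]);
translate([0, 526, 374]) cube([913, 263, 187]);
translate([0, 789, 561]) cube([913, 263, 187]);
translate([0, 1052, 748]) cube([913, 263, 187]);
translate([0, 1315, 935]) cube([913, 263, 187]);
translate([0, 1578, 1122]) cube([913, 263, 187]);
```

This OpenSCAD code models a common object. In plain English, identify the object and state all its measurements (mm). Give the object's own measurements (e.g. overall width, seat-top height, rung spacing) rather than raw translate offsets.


A straight staircase of 7 solid steps. Each step is 913 mm wide (x), 263 mm deep (y, the going) and 187 mm tall (the rise). The first step rests on the floor; each subsequent step sits one going further in +y and one rise higher in +z, directly behind and above the previous step with no overlap.


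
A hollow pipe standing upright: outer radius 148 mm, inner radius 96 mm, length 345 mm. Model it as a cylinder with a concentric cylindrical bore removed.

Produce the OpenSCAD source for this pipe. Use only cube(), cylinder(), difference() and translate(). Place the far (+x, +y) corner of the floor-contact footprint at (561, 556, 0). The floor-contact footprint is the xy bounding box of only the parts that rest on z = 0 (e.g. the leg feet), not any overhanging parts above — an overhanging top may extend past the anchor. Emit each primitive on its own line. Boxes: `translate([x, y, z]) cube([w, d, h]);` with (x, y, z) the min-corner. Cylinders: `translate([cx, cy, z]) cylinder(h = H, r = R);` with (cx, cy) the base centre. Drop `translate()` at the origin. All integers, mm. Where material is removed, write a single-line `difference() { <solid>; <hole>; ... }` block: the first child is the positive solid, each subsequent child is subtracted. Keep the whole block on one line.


difference() { translate([413, 408, 0]) cylinder(h = 345, r = 148); translate([413, 408, 0]) cylinder(h = 345, r = 96); }


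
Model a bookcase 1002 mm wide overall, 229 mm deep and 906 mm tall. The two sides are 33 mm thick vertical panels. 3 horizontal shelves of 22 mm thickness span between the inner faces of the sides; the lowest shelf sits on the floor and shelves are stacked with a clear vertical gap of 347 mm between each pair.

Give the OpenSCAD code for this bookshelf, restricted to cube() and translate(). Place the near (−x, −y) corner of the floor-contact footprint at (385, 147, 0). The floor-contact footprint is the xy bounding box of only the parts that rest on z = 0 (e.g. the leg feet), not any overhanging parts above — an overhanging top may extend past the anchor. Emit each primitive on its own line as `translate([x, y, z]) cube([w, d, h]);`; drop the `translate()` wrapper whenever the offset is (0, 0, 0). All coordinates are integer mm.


translate([385, 147, 0]) cube([33, 229, 906]);
translate([1354, 147, 0]) cube([33, 229, 906]);
translate([418, 147, 0]) cube([936, 229, 22]);
translate([418, 147, 369]) cube([936, 229, 22]);
translate([418, 147, 738]) cube([936, 229, 22]);


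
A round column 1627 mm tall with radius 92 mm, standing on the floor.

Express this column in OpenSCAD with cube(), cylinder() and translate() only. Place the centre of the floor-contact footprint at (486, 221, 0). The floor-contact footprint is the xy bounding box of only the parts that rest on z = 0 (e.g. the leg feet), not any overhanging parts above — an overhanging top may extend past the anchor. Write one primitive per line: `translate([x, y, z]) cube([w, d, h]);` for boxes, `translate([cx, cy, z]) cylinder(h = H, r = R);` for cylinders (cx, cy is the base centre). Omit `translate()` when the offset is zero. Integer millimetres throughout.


translate([486, 221, 0]) cylinder(h = 1627, r = 92);


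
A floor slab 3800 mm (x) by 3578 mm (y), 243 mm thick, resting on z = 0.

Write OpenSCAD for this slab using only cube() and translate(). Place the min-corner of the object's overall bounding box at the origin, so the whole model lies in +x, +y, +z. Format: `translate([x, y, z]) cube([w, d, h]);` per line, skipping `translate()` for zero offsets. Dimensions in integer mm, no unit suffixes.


cube([3800, 3578, 243]);


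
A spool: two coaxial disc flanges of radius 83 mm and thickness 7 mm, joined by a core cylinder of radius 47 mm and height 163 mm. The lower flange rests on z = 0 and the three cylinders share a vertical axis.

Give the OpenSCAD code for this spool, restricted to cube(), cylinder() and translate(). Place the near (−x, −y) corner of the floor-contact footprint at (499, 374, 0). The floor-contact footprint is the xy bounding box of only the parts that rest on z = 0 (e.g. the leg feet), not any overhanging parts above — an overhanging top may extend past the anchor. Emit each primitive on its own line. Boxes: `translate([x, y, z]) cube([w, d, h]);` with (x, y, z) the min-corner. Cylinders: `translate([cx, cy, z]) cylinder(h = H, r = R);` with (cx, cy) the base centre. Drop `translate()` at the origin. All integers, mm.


translate([582, 457, 0]) cylinder(h = 7, r = 83);
translate([582, 457, 7]) cylinder(h = 163, r = 47);
translate([582, 457, 170]) cylinder(h = 7, r = 83);


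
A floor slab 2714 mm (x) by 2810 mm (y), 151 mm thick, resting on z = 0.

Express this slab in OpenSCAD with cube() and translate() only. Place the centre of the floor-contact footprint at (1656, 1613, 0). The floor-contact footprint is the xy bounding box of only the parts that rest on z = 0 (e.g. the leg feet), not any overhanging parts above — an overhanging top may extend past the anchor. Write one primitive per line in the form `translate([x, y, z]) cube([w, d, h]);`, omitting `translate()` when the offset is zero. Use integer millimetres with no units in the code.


translate([299, 208, 0]) cube([2714, 2810, 151]);


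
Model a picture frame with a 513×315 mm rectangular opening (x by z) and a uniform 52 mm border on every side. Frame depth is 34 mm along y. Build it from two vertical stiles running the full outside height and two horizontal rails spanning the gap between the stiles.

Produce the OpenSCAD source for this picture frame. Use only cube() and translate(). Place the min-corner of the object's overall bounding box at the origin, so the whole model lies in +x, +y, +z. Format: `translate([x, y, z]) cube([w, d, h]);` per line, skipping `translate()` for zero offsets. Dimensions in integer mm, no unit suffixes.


cube([52, 34, 419]);
translate([565, 0, 0]) cube([52, 34, 419]);
translate([52, 0, 0]) cube([513, 34, 52]);
translate([52, 0, 367]) cube([513, 34, 52]);


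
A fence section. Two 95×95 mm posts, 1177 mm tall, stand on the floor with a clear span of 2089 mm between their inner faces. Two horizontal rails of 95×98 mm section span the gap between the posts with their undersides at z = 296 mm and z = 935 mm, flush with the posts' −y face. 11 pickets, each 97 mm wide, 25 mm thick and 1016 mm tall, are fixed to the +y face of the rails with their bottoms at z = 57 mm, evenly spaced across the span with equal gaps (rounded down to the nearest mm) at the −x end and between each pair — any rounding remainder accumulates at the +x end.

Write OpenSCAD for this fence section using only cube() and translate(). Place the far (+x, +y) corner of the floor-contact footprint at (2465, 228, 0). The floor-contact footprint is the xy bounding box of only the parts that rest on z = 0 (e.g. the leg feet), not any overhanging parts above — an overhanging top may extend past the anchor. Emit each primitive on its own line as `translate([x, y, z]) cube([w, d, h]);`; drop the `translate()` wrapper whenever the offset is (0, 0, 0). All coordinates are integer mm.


translate([186, 133, 0]) cube([95, 95, 1177]);
translate([2370, 133, 0]) cube([95, 95, 1177]);
translate([281, 133, 296]) cube([2089, 95, 98]);
translate([281, 133, 935]) cube([2089, 95, 98]);
translate([366, 228, 57]) cube([97, 25, 1016]);
translate([548, 228, 57]) cube([97, 25, 1016]);
translate([730, 228, 57]) cube([97, 25, 1016]);
translate([912, 228, 57]) cube([97, 25, 1016]);
translate([1094, 228, 57]) cube([97, 25, 1016]);
translate([1276, 228, 57]) cube([97, 25, 1016]);
translate([1458, 228, 57]) cube([97, 25, 1016]);
translate([1640, 228, 57]) cube([97, 25, 1016]);
translate([1822, 228, 57]) cube([97, 25, 1016]);
translate([2004, 228, 57]) cube([97, 25, 1016]);
translate([2186, 228, 57]) cube([97, 25, 1016]);


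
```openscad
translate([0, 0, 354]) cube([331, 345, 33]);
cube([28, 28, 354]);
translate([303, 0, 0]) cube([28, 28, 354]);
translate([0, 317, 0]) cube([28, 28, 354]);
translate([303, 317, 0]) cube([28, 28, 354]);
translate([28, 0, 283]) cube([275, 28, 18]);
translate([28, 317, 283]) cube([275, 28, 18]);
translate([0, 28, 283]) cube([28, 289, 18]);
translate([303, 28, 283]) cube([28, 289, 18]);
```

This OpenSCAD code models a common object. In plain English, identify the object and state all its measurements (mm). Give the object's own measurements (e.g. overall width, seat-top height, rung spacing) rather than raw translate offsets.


A four-legged stool. The seat is a 331×345×33 mm slab whose top surface is at z = 387 mm; four square legs, each 28×28 mm in cross-section, run from the floor (z = 0) to the underside of the seat, each flush with a corner of the seat. Four stretchers, 28 mm wide and 18 mm tall, connect adjacent legs with their undersides at z = 283 mm, each running between the inner faces of the legs it joins and aligned with the legs' outer faces on the other axis.


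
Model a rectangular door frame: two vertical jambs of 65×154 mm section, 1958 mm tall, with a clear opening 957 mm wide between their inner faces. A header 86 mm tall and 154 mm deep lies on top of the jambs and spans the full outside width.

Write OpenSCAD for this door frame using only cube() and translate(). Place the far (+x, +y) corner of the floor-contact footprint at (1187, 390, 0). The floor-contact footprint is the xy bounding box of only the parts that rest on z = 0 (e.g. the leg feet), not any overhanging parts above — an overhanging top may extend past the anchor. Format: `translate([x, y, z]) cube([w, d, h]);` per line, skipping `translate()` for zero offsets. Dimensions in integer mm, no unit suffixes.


translate([100, 236, 0]) cube([65, 154, 1958]);
translate([1122, 236, 0]) cube([65, 154, 1958]);
translate([100, 236, 1958]) cube([1087, 154, 86]);


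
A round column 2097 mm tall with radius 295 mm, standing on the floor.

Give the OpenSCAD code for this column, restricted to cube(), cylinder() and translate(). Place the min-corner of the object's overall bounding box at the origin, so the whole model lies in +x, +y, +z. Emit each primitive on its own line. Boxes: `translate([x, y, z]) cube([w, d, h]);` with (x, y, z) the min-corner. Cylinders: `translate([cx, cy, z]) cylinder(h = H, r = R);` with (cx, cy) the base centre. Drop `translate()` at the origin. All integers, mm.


translate([295, 295, 0]) cylinder(h = 2097, r = 295);


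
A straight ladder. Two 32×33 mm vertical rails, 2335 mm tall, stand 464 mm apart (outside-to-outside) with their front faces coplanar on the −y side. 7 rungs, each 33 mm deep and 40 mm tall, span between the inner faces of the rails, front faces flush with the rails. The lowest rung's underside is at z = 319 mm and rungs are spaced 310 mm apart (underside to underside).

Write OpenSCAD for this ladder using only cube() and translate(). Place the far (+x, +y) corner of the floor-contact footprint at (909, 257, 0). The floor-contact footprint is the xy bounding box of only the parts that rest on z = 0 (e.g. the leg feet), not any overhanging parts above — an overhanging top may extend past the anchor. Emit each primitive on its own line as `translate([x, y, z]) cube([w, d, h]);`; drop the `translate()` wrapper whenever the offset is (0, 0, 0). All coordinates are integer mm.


// rung span = 464 - 2*32 = 400
// rung[k] z = 319 + k*310
translate([445, 224, 0]) cube([32, 33, 2335]);
translate([877, 224, 0]) cube([32, 33, 2335]);
translate([477, 224, 319]) cube([400, 33, 40]);
translate([477, 224, 629]) cube([400, 33, 40]);
translate([477, 224, 939]) cube([400, 33, 40]);
translate([477, 224, 1249]) cube([400, 33, 40]);
translate([477, 224, 1559]) cube([400, 33, 40]);
translate([477, 224, 1869]) cube([400, 33, 40]);
translate([477, 224, 2179]) cube([400, 33, 40]);


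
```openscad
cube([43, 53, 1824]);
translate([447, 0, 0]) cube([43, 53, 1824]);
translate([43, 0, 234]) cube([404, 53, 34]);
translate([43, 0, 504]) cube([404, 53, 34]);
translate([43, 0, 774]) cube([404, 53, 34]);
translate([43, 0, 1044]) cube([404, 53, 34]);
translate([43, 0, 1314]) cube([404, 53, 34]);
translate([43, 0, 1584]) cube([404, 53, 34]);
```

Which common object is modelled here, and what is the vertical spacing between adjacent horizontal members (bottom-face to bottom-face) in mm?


A ladder. The rung spacing is 270 mm.

Two tall 43×53 posts with 6 short bars between them — a ladder. Adjacent rungs sit at z = 234 and z = 504, so the spacing is 504 − 234 = 270 mm.


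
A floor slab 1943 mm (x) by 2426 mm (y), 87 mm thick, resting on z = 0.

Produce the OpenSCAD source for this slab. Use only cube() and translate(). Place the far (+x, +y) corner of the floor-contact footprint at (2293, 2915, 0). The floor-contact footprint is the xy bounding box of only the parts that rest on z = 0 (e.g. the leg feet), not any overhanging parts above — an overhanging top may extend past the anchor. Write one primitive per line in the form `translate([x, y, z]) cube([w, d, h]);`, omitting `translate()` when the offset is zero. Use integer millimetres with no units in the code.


translate([350, 489, 0]) cube([1943, 2426, 87]);


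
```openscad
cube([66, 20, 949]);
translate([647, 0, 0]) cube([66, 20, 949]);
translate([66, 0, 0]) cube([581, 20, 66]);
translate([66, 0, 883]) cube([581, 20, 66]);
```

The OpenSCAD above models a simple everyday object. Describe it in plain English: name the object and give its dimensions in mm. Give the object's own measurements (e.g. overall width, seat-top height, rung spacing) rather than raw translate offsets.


A rectangular picture frame lying in the x–z plane (depth along y). The opening is 581 mm wide (x) by 817 mm tall (z), surrounded by a border 66 mm wide on all four sides. The frame is 20 mm deep and is made of two full-height vertical stiles with two horizontal rails fitted between them.


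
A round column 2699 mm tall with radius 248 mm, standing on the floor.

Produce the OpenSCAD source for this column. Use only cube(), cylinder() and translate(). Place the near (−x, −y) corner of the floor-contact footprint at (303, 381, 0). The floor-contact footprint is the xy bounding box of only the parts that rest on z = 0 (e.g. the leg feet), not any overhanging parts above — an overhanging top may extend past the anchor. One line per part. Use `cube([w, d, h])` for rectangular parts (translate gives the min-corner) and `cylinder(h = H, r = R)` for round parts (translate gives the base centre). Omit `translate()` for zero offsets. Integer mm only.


translate([551, 629, 0]) cylinder(h = 2699, r = 248);


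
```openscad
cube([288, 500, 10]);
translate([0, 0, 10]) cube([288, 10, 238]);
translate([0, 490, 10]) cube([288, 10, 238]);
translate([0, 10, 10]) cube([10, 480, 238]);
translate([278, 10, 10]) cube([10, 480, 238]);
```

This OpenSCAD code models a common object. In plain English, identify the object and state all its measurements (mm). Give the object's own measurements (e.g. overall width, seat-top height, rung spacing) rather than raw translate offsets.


An open-topped rectangular box: outside dimensions 288×500×248 mm, with a uniform wall and base thickness of 10 mm. The base is a full 288×500 slab on the floor; four walls sit on top of the base. The front and back walls (the −y and +y sides) span the full width; the two side walls fit between them.


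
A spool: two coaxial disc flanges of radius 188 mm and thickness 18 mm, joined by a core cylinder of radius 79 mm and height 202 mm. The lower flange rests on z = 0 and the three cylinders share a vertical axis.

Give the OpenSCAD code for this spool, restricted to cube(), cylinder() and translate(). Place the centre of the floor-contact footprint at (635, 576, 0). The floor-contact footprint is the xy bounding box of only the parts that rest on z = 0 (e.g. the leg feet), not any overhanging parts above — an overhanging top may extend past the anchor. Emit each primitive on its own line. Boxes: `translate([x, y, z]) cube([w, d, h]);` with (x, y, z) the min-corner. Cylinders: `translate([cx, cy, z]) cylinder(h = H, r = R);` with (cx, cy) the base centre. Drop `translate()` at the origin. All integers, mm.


translate([635, 576, 0]) cylinder(h = 18, r = 188);
translate([635, 576, 18]) cylinder(h = 202, r = 79);
translate([635, 576, 220]) cylinder(h = 18, r = 188);


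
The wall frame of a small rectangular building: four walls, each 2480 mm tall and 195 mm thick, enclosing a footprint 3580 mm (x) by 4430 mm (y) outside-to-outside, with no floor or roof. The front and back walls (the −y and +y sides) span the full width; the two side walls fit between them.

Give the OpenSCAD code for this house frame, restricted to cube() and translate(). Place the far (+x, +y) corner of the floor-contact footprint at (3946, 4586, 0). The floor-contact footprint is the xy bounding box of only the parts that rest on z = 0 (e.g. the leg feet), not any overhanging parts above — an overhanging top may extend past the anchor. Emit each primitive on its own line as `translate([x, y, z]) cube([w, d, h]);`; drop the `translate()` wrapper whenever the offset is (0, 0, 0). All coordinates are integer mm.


translate([366, 156, 0]) cube([3580, 195, 2480]);
translate([366, 4391, 0]) cube([3580, 195, 2480]);
translate([366, 351, 0]) cube([195, 4040, 2480]);
translate([3751, 351, 0]) cube([195, 4040, 2480]);


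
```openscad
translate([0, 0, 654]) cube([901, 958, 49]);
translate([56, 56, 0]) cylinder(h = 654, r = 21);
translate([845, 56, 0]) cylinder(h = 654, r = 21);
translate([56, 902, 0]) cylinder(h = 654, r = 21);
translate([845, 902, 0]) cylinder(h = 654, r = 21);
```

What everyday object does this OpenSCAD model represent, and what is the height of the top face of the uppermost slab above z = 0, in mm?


A table. The table height is 703 mm.

A 901×958×49 slab sits at z = 654 on four Ø42 mm round legs — a table. The top surface is at 654 + 49 = 703 mm.


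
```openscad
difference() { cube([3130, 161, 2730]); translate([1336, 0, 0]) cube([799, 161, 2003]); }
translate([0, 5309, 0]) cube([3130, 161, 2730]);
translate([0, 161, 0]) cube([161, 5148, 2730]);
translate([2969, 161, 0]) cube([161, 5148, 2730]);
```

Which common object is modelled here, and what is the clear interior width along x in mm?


A single room. The interior width is 2808 mm.

Four walls enclosing a rectangle with a door in the front wall — a room. Outside width 3130 minus two 161 mm walls gives 2808 mm.


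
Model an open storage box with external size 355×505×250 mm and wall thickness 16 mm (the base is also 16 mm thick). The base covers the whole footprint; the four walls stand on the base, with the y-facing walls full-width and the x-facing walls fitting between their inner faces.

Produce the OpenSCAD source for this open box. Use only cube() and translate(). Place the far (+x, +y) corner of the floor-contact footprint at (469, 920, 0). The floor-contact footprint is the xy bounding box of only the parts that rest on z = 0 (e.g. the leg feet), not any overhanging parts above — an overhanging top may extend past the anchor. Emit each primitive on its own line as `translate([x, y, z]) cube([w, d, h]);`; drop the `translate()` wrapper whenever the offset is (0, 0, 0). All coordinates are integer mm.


translate([114, 415, 0]) cube([355, 505, 16]);
translate([114, 415, 16]) cube([355, 16, 234]);
translate([114, 904, 16]) cube([355, 16, 234]);
translate([114, 431, 16]) cube([16, 473, 234]);
translate([453, 431, 16]) cube([16, 473, 234]);


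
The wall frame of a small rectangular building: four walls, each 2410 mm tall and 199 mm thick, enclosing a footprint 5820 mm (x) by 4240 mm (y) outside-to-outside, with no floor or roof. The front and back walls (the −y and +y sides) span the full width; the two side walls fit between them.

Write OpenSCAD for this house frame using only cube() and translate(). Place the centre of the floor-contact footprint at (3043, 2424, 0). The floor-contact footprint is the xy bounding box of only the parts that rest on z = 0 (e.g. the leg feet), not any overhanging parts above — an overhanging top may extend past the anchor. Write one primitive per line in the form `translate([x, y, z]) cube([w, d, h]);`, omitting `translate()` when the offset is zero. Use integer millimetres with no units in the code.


translate([133, 304, 0]) cube([5820, 199, 2410]);
translate([133, 4345, 0]) cube([5820, 199, 2410]);
translate([133, 503, 0]) cube([199, 3842, 2410]);
translate([5754, 503, 0]) cube([199, 3842, 2410]);


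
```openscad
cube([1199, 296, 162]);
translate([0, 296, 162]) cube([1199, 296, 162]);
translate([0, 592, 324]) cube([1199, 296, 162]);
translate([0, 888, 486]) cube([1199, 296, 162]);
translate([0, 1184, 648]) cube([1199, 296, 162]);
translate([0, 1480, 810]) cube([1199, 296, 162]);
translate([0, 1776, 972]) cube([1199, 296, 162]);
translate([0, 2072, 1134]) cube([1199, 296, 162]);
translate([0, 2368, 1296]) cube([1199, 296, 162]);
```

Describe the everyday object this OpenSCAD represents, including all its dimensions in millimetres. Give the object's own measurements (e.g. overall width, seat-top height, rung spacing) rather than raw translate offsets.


A straight staircase of 9 solid steps. Each step is 1199 mm wide (x), 296 mm deep (y, the going) and 162 mm tall (the rise). The first step rests on the floor; each subsequent step sits one going further in +y and one rise higher in +z, directly behind and above the previous step with no overlap.


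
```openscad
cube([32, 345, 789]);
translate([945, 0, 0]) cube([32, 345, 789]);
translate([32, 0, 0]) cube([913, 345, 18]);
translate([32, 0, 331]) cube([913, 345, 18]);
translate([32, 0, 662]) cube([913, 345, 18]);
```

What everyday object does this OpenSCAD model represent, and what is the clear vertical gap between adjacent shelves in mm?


A bookshelf. The clear shelf gap is 313 mm.

Two tall side panels with 3 horizontal boards between them — a bookshelf. The first two shelf undersides are at z = 0 and z = 331; with shelf thickness 18, the clear gap is 331 − 0 − 18 = 313 mm.


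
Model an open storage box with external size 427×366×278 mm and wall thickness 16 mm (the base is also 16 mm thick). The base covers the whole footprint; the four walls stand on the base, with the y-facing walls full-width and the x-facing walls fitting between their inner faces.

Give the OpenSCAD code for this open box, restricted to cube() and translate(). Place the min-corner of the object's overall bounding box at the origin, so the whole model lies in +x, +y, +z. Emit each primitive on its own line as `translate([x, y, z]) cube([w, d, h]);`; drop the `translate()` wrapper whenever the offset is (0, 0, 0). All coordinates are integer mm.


cube([427, 366, 16]);
translate([0, 0, 16]) cube([427, 16, 262]);
translate([0, 350, 16]) cube([427, 16, 262]);
translate([0, 16, 16]) cube([16, 334, 262]);
translate([411, 16, 16]) cube([16, 334, 262]);


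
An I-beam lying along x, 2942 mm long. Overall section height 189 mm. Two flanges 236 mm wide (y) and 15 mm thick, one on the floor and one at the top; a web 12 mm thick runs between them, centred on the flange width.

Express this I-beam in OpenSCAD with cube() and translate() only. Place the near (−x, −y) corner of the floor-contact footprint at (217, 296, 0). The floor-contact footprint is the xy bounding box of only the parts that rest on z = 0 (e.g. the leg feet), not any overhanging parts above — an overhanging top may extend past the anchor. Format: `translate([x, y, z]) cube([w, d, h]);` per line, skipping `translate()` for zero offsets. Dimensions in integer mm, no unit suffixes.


translate([217, 296, 0]) cube([2942, 236, 15]);
translate([217, 408, 15]) cube([2942, 12, 159]);
translate([217, 296, 174]) cube([2942, 236, 15]);


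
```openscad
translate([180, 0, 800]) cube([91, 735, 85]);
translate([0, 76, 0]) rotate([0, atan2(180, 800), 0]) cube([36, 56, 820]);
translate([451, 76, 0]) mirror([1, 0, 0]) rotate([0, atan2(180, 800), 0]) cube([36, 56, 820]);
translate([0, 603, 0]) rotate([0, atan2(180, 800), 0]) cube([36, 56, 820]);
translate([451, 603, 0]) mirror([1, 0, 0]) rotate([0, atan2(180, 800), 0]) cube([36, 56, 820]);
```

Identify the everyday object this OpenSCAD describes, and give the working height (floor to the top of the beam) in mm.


A sawhorse. The overall height is 885 mm.

A beam across two mirrored pairs of raked legs — a sawhorse. The beam's underside is at z = 800 (matching the legs' vertical rise in atan2(180, 800)) and the beam is 85 mm tall, so its top is at 800 + 85 = 885 mm. The raked legs top out at the beam's underside, so that is the highest point.


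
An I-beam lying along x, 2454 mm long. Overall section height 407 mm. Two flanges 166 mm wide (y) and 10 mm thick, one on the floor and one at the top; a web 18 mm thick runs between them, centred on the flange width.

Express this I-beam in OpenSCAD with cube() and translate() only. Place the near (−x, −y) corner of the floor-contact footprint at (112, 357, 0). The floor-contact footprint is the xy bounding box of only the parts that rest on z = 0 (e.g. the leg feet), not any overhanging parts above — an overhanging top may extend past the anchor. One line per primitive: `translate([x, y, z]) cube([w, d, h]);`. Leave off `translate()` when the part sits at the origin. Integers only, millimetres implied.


translate([112, 357, 0]) cube([2454, 166, 10]);
translate([112, 431, 10]) cube([2454, 18, 387]);
translate([112, 357, 397]) cube([2454, 166, 10]);


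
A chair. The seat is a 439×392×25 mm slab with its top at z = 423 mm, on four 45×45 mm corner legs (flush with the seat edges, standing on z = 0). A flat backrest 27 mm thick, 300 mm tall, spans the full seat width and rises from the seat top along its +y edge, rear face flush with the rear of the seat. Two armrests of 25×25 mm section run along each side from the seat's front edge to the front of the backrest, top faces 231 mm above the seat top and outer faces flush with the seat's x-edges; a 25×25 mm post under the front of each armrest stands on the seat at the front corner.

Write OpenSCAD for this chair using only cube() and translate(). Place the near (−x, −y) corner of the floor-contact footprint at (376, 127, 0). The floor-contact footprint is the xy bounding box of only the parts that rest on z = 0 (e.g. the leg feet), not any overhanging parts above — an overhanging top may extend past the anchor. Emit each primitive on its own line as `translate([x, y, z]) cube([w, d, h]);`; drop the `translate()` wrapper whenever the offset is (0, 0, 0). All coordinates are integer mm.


translate([376, 127, 398]) cube([439, 392, 25]);
translate([376, 127, 0]) cube([45, 45, 398]);
translate([770, 127, 0]) cube([45, 45, 398]);
translate([376, 474, 0]) cube([45, 45, 398]);
translate([770, 474, 0]) cube([45, 45, 398]);
translate([376, 492, 423]) cube([439, 27, 300]);
translate([376, 127, 629]) cube([25, 365, 25]);
translate([790, 127, 629]) cube([25, 365, 25]);
translate([376, 127, 423]) cube([25, 25, 206]);
translate([790, 127, 423]) cube([25, 25, 206]);


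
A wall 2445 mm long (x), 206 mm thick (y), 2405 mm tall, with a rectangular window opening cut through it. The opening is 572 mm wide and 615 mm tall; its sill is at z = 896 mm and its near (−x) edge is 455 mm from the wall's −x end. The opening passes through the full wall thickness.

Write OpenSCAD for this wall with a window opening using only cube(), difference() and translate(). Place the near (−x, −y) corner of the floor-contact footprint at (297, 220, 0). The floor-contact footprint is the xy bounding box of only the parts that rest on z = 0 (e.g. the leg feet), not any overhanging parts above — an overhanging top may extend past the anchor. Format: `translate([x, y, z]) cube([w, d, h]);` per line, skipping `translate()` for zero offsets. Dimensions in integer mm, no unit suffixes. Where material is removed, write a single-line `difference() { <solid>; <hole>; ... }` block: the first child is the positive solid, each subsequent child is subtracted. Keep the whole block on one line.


difference() { translate([297, 220, 0]) cube([2445, 206, 2405]); translate([752, 220, 896]) cube([572, 206, 615]); }


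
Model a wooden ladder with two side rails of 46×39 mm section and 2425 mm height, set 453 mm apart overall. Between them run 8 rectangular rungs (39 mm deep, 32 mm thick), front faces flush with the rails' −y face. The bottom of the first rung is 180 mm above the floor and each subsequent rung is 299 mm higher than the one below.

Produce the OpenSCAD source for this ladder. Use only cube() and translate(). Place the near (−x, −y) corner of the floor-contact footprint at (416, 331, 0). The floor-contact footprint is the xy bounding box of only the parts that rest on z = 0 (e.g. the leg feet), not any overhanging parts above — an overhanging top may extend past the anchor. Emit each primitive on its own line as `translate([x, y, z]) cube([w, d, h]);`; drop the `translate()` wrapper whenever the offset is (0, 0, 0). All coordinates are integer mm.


translate([416, 331, 0]) cube([46, 39, 2425]);
translate([823, 331, 0]) cube([46, 39, 2425]);
translate([462, 331, 180]) cube([361, 39, 32]);
translate([462, 331, 479]) cube([361, 39, 32]);
translate([462, 331, 778]) cube([361, 39, 32]);
translate([462, 331, 1077]) cube([361, 39, 32]);
translate([462, 331, 1376]) cube([361, 39, 32]);
translate([462, 331, 1675]) cube([361, 39, 32]);
translate([462, 331, 1974]) cube([361, 39, 32]);
translate([462, 331, 2273]) cube([361, 39, 32]);


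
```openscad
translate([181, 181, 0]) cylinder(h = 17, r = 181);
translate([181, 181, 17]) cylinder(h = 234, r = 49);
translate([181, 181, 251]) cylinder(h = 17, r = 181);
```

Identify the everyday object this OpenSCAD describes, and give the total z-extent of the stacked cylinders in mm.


A spool. The overall height is 268 mm.

Three coaxial cylinders, large–small–large — a spool. Two 17 mm flanges and a 234 mm core give 17 + 234 + 17 = 268 mm.


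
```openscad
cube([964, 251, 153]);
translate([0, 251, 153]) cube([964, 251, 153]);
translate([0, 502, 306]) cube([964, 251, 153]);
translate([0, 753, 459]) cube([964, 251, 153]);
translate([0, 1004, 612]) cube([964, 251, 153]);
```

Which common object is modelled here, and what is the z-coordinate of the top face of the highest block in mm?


A staircase. The total rise is 765 mm.

5 identical blocks, each offset up and back from the previous — a staircase. Each step is 153 mm tall and there are 5 of them, so the total rise is 5 × 153 = 765 mm.
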